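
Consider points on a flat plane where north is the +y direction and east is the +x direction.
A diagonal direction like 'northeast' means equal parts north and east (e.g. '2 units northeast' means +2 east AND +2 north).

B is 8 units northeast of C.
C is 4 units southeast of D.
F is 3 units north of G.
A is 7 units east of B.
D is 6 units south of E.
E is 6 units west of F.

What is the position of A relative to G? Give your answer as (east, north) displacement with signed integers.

Place G at the origin (east=0, north=0).
  F is 3 units north of G: delta (east=+0, north=+3); F at (east=0, north=3).
  E is 6 units west of F: delta (east=-6, north=+0); E at (east=-6, north=3).
  D is 6 units south of E: delta (east=+0, north=-6); D at (east=-6, north=-3).
  C is 4 units southeast of D: delta (east=+4, north=-4); C at (east=-2, north=-7).
  B is 8 units northeast of C: delta (east=+8, north=+8); B at (east=6, north=1).
  A is 7 units east of B: delta (east=+7, north=+0); A at (east=13, north=1).
Therefore A relative to G: (east=13, north=1).

Answer: A is at (east=13, north=1) relative to G.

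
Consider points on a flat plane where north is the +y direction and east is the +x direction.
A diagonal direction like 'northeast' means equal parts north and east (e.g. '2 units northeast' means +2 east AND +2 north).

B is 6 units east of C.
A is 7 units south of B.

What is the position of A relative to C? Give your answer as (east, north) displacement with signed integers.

Place C at the origin (east=0, north=0).
  B is 6 units east of C: delta (east=+6, north=+0); B at (east=6, north=0).
  A is 7 units south of B: delta (east=+0, north=-7); A at (east=6, north=-7).
Therefore A relative to C: (east=6, north=-7).

Answer: A is at (east=6, north=-7) relative to C.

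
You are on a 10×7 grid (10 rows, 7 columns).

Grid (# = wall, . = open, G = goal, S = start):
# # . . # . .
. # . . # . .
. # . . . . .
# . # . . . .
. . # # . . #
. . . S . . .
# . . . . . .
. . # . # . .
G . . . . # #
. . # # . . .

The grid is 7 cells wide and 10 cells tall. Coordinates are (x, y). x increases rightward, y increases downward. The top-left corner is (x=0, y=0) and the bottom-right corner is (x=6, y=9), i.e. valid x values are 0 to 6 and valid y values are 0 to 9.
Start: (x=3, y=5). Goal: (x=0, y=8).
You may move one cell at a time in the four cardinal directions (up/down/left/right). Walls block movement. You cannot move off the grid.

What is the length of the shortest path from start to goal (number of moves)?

Answer: Shortest path length: 6

Derivation:
BFS from (x=3, y=5) until reaching (x=0, y=8):
  Distance 0: (x=3, y=5)
  Distance 1: (x=2, y=5), (x=4, y=5), (x=3, y=6)
  Distance 2: (x=4, y=4), (x=1, y=5), (x=5, y=5), (x=2, y=6), (x=4, y=6), (x=3, y=7)
  Distance 3: (x=4, y=3), (x=1, y=4), (x=5, y=4), (x=0, y=5), (x=6, y=5), (x=1, y=6), (x=5, y=6), (x=3, y=8)
  Distance 4: (x=4, y=2), (x=1, y=3), (x=3, y=3), (x=5, y=3), (x=0, y=4), (x=6, y=6), (x=1, y=7), (x=5, y=7), (x=2, y=8), (x=4, y=8)
  Distance 5: (x=3, y=2), (x=5, y=2), (x=6, y=3), (x=0, y=7), (x=6, y=7), (x=1, y=8), (x=4, y=9)
  Distance 6: (x=3, y=1), (x=5, y=1), (x=2, y=2), (x=6, y=2), (x=0, y=8), (x=1, y=9), (x=5, y=9)  <- goal reached here
One shortest path (6 moves): (x=3, y=5) -> (x=2, y=5) -> (x=1, y=5) -> (x=1, y=6) -> (x=1, y=7) -> (x=0, y=7) -> (x=0, y=8)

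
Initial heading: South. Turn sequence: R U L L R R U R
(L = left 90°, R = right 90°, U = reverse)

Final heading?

Start: South
  R (right (90° clockwise)) -> West
  U (U-turn (180°)) -> East
  L (left (90° counter-clockwise)) -> North
  L (left (90° counter-clockwise)) -> West
  R (right (90° clockwise)) -> North
  R (right (90° clockwise)) -> East
  U (U-turn (180°)) -> West
  R (right (90° clockwise)) -> North
Final: North

Answer: Final heading: North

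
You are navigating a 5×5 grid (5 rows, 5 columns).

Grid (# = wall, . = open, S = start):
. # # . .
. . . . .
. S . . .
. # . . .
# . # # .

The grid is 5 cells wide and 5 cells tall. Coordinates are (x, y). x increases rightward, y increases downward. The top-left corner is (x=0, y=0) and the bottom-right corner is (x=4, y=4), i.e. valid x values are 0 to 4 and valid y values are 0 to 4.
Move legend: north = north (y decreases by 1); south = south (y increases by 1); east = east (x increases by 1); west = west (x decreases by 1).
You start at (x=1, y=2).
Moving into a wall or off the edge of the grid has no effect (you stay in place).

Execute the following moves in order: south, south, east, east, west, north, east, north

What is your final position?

Answer: Final position: (x=3, y=0)

Derivation:
Start: (x=1, y=2)
  south (south): blocked, stay at (x=1, y=2)
  south (south): blocked, stay at (x=1, y=2)
  east (east): (x=1, y=2) -> (x=2, y=2)
  east (east): (x=2, y=2) -> (x=3, y=2)
  west (west): (x=3, y=2) -> (x=2, y=2)
  north (north): (x=2, y=2) -> (x=2, y=1)
  east (east): (x=2, y=1) -> (x=3, y=1)
  north (north): (x=3, y=1) -> (x=3, y=0)
Final: (x=3, y=0)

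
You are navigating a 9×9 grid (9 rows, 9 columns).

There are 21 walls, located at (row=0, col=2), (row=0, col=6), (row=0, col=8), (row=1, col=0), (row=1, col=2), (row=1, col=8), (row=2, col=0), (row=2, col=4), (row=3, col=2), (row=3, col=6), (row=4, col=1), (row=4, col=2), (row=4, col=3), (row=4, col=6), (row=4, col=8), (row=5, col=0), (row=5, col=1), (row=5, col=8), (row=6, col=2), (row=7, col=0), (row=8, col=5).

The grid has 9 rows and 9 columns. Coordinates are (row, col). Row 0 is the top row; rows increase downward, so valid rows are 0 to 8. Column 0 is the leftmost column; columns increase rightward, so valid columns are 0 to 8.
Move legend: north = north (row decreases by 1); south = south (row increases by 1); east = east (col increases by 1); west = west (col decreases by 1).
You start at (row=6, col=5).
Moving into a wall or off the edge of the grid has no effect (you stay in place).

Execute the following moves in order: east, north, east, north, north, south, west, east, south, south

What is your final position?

Start: (row=6, col=5)
  east (east): (row=6, col=5) -> (row=6, col=6)
  north (north): (row=6, col=6) -> (row=5, col=6)
  east (east): (row=5, col=6) -> (row=5, col=7)
  north (north): (row=5, col=7) -> (row=4, col=7)
  north (north): (row=4, col=7) -> (row=3, col=7)
  south (south): (row=3, col=7) -> (row=4, col=7)
  west (west): blocked, stay at (row=4, col=7)
  east (east): blocked, stay at (row=4, col=7)
  south (south): (row=4, col=7) -> (row=5, col=7)
  south (south): (row=5, col=7) -> (row=6, col=7)
Final: (row=6, col=7)

Answer: Final position: (row=6, col=7)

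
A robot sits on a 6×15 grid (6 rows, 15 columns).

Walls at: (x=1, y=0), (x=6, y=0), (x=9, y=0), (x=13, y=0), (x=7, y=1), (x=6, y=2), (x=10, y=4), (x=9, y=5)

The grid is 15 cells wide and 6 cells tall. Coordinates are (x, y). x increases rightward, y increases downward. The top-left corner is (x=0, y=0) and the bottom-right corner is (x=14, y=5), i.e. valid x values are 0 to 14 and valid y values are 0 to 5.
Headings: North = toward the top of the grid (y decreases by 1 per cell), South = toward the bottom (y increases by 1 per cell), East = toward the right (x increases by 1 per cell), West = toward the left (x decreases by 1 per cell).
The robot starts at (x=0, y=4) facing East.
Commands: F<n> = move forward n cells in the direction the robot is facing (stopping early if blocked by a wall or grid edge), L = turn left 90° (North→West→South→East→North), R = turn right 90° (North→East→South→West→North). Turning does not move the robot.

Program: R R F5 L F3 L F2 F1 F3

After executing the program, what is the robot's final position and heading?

Start: (x=0, y=4), facing East
  R: turn right, now facing South
  R: turn right, now facing West
  F5: move forward 0/5 (blocked), now at (x=0, y=4)
  L: turn left, now facing South
  F3: move forward 1/3 (blocked), now at (x=0, y=5)
  L: turn left, now facing East
  F2: move forward 2, now at (x=2, y=5)
  F1: move forward 1, now at (x=3, y=5)
  F3: move forward 3, now at (x=6, y=5)
Final: (x=6, y=5), facing East

Answer: Final position: (x=6, y=5), facing East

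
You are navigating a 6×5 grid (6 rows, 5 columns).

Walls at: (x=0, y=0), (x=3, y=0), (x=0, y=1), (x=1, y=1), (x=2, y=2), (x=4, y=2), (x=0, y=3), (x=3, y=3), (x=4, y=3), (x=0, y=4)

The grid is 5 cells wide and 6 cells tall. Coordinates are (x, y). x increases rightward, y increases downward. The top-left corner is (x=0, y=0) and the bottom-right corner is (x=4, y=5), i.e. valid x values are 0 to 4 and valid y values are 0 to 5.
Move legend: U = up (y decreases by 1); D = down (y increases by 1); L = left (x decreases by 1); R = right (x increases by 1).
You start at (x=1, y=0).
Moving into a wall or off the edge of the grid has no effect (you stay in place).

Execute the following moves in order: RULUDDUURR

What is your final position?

Answer: Final position: (x=2, y=0)

Derivation:
Start: (x=1, y=0)
  R (right): (x=1, y=0) -> (x=2, y=0)
  U (up): blocked, stay at (x=2, y=0)
  L (left): (x=2, y=0) -> (x=1, y=0)
  U (up): blocked, stay at (x=1, y=0)
  D (down): blocked, stay at (x=1, y=0)
  D (down): blocked, stay at (x=1, y=0)
  U (up): blocked, stay at (x=1, y=0)
  U (up): blocked, stay at (x=1, y=0)
  R (right): (x=1, y=0) -> (x=2, y=0)
  R (right): blocked, stay at (x=2, y=0)
Final: (x=2, y=0)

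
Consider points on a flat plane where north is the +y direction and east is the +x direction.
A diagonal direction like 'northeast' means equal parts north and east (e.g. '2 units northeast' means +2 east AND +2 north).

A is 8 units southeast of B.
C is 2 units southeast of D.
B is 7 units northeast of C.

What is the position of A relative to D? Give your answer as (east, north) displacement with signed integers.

Place D at the origin (east=0, north=0).
  C is 2 units southeast of D: delta (east=+2, north=-2); C at (east=2, north=-2).
  B is 7 units northeast of C: delta (east=+7, north=+7); B at (east=9, north=5).
  A is 8 units southeast of B: delta (east=+8, north=-8); A at (east=17, north=-3).
Therefore A relative to D: (east=17, north=-3).

Answer: A is at (east=17, north=-3) relative to D.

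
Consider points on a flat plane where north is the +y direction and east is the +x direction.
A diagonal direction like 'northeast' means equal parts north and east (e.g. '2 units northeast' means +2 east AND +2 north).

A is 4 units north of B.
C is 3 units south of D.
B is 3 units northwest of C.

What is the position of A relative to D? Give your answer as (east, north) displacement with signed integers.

Answer: A is at (east=-3, north=4) relative to D.

Derivation:
Place D at the origin (east=0, north=0).
  C is 3 units south of D: delta (east=+0, north=-3); C at (east=0, north=-3).
  B is 3 units northwest of C: delta (east=-3, north=+3); B at (east=-3, north=0).
  A is 4 units north of B: delta (east=+0, north=+4); A at (east=-3, north=4).
Therefore A relative to D: (east=-3, north=4).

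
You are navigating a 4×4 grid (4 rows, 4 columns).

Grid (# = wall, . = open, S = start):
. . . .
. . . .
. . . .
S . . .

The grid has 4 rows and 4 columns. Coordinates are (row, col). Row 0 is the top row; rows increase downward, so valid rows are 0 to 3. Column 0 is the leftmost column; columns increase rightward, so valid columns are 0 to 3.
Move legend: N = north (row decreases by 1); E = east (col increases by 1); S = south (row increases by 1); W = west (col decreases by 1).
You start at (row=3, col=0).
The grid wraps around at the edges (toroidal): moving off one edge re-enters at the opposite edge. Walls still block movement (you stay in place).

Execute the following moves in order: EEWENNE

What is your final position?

Answer: Final position: (row=1, col=3)

Derivation:
Start: (row=3, col=0)
  E (east): (row=3, col=0) -> (row=3, col=1)
  E (east): (row=3, col=1) -> (row=3, col=2)
  W (west): (row=3, col=2) -> (row=3, col=1)
  E (east): (row=3, col=1) -> (row=3, col=2)
  N (north): (row=3, col=2) -> (row=2, col=2)
  N (north): (row=2, col=2) -> (row=1, col=2)
  E (east): (row=1, col=2) -> (row=1, col=3)
Final: (row=1, col=3)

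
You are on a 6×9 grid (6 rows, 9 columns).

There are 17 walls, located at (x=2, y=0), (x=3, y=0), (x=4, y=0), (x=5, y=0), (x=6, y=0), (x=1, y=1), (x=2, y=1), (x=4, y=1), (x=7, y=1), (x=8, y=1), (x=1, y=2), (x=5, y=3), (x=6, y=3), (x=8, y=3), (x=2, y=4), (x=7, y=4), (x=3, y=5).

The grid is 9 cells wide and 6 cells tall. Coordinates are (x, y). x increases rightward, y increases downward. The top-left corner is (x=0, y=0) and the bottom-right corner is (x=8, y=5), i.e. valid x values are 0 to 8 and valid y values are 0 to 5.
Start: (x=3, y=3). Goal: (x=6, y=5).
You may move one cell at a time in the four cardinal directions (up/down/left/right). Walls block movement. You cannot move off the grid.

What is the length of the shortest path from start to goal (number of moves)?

Answer: Shortest path length: 5

Derivation:
BFS from (x=3, y=3) until reaching (x=6, y=5):
  Distance 0: (x=3, y=3)
  Distance 1: (x=3, y=2), (x=2, y=3), (x=4, y=3), (x=3, y=4)
  Distance 2: (x=3, y=1), (x=2, y=2), (x=4, y=2), (x=1, y=3), (x=4, y=4)
  Distance 3: (x=5, y=2), (x=0, y=3), (x=1, y=4), (x=5, y=4), (x=4, y=5)
  Distance 4: (x=5, y=1), (x=0, y=2), (x=6, y=2), (x=0, y=4), (x=6, y=4), (x=1, y=5), (x=5, y=5)
  Distance 5: (x=0, y=1), (x=6, y=1), (x=7, y=2), (x=0, y=5), (x=2, y=5), (x=6, y=5)  <- goal reached here
One shortest path (5 moves): (x=3, y=3) -> (x=4, y=3) -> (x=4, y=4) -> (x=5, y=4) -> (x=6, y=4) -> (x=6, y=5)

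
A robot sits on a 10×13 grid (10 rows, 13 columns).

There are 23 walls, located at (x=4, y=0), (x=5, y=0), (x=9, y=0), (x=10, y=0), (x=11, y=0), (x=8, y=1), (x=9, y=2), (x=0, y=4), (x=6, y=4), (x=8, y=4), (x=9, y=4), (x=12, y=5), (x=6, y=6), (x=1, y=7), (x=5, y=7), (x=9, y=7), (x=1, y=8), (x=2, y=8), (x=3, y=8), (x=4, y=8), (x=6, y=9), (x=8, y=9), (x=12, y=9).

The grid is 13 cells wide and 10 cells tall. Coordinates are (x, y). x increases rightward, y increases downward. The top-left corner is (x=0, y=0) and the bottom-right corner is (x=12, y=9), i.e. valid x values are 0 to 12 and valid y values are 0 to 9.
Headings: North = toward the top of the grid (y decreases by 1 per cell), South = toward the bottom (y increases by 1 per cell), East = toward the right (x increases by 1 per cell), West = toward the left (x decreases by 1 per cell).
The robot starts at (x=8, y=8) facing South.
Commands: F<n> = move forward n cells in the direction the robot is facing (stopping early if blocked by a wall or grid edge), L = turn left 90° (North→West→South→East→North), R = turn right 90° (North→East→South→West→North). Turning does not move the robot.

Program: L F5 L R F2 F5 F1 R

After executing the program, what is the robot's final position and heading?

Answer: Final position: (x=12, y=8), facing South

Derivation:
Start: (x=8, y=8), facing South
  L: turn left, now facing East
  F5: move forward 4/5 (blocked), now at (x=12, y=8)
  L: turn left, now facing North
  R: turn right, now facing East
  F2: move forward 0/2 (blocked), now at (x=12, y=8)
  F5: move forward 0/5 (blocked), now at (x=12, y=8)
  F1: move forward 0/1 (blocked), now at (x=12, y=8)
  R: turn right, now facing South
Final: (x=12, y=8), facing South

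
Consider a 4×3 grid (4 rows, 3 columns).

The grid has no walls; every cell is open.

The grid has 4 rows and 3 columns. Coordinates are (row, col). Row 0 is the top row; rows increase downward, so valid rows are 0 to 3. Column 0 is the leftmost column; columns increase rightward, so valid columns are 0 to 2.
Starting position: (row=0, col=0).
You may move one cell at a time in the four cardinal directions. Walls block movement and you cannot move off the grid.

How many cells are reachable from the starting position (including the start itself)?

BFS flood-fill from (row=0, col=0):
  Distance 0: (row=0, col=0)
  Distance 1: (row=0, col=1), (row=1, col=0)
  Distance 2: (row=0, col=2), (row=1, col=1), (row=2, col=0)
  Distance 3: (row=1, col=2), (row=2, col=1), (row=3, col=0)
  Distance 4: (row=2, col=2), (row=3, col=1)
  Distance 5: (row=3, col=2)
Total reachable: 12 (grid has 12 open cells total)

Answer: Reachable cells: 12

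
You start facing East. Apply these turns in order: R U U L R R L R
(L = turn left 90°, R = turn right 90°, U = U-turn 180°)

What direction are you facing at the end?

Answer: Final heading: West

Derivation:
Start: East
  R (right (90° clockwise)) -> South
  U (U-turn (180°)) -> North
  U (U-turn (180°)) -> South
  L (left (90° counter-clockwise)) -> East
  R (right (90° clockwise)) -> South
  R (right (90° clockwise)) -> West
  L (left (90° counter-clockwise)) -> South
  R (right (90° clockwise)) -> West
Final: West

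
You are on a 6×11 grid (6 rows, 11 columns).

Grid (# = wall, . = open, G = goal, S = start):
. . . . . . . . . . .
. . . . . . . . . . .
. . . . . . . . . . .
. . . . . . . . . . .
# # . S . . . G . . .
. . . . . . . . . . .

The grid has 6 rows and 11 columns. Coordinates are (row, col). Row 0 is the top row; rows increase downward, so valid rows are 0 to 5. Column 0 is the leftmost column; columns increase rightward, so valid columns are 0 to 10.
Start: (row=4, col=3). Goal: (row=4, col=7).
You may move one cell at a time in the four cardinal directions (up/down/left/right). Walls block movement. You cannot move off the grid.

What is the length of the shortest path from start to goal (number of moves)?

Answer: Shortest path length: 4

Derivation:
BFS from (row=4, col=3) until reaching (row=4, col=7):
  Distance 0: (row=4, col=3)
  Distance 1: (row=3, col=3), (row=4, col=2), (row=4, col=4), (row=5, col=3)
  Distance 2: (row=2, col=3), (row=3, col=2), (row=3, col=4), (row=4, col=5), (row=5, col=2), (row=5, col=4)
  Distance 3: (row=1, col=3), (row=2, col=2), (row=2, col=4), (row=3, col=1), (row=3, col=5), (row=4, col=6), (row=5, col=1), (row=5, col=5)
  Distance 4: (row=0, col=3), (row=1, col=2), (row=1, col=4), (row=2, col=1), (row=2, col=5), (row=3, col=0), (row=3, col=6), (row=4, col=7), (row=5, col=0), (row=5, col=6)  <- goal reached here
One shortest path (4 moves): (row=4, col=3) -> (row=4, col=4) -> (row=4, col=5) -> (row=4, col=6) -> (row=4, col=7)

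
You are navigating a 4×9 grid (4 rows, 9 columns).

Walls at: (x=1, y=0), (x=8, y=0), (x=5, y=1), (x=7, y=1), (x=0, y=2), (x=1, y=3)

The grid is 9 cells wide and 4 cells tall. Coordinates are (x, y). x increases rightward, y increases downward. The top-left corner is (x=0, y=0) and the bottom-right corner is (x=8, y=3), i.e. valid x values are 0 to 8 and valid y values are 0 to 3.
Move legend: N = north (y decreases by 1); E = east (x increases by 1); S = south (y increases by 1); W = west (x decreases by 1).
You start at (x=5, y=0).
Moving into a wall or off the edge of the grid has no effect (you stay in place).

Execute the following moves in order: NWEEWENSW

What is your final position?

Start: (x=5, y=0)
  N (north): blocked, stay at (x=5, y=0)
  W (west): (x=5, y=0) -> (x=4, y=0)
  E (east): (x=4, y=0) -> (x=5, y=0)
  E (east): (x=5, y=0) -> (x=6, y=0)
  W (west): (x=6, y=0) -> (x=5, y=0)
  E (east): (x=5, y=0) -> (x=6, y=0)
  N (north): blocked, stay at (x=6, y=0)
  S (south): (x=6, y=0) -> (x=6, y=1)
  W (west): blocked, stay at (x=6, y=1)
Final: (x=6, y=1)

Answer: Final position: (x=6, y=1)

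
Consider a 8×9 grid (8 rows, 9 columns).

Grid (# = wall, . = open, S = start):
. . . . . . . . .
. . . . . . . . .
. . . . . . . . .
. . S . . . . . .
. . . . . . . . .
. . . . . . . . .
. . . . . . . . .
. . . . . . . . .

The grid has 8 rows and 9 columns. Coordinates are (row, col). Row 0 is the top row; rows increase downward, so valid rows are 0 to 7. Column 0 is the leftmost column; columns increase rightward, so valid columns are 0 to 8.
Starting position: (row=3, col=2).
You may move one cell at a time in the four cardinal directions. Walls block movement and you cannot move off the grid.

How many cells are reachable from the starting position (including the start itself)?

BFS flood-fill from (row=3, col=2):
  Distance 0: (row=3, col=2)
  Distance 1: (row=2, col=2), (row=3, col=1), (row=3, col=3), (row=4, col=2)
  Distance 2: (row=1, col=2), (row=2, col=1), (row=2, col=3), (row=3, col=0), (row=3, col=4), (row=4, col=1), (row=4, col=3), (row=5, col=2)
  Distance 3: (row=0, col=2), (row=1, col=1), (row=1, col=3), (row=2, col=0), (row=2, col=4), (row=3, col=5), (row=4, col=0), (row=4, col=4), (row=5, col=1), (row=5, col=3), (row=6, col=2)
  Distance 4: (row=0, col=1), (row=0, col=3), (row=1, col=0), (row=1, col=4), (row=2, col=5), (row=3, col=6), (row=4, col=5), (row=5, col=0), (row=5, col=4), (row=6, col=1), (row=6, col=3), (row=7, col=2)
  Distance 5: (row=0, col=0), (row=0, col=4), (row=1, col=5), (row=2, col=6), (row=3, col=7), (row=4, col=6), (row=5, col=5), (row=6, col=0), (row=6, col=4), (row=7, col=1), (row=7, col=3)
  Distance 6: (row=0, col=5), (row=1, col=6), (row=2, col=7), (row=3, col=8), (row=4, col=7), (row=5, col=6), (row=6, col=5), (row=7, col=0), (row=7, col=4)
  Distance 7: (row=0, col=6), (row=1, col=7), (row=2, col=8), (row=4, col=8), (row=5, col=7), (row=6, col=6), (row=7, col=5)
  Distance 8: (row=0, col=7), (row=1, col=8), (row=5, col=8), (row=6, col=7), (row=7, col=6)
  Distance 9: (row=0, col=8), (row=6, col=8), (row=7, col=7)
  Distance 10: (row=7, col=8)
Total reachable: 72 (grid has 72 open cells total)

Answer: Reachable cells: 72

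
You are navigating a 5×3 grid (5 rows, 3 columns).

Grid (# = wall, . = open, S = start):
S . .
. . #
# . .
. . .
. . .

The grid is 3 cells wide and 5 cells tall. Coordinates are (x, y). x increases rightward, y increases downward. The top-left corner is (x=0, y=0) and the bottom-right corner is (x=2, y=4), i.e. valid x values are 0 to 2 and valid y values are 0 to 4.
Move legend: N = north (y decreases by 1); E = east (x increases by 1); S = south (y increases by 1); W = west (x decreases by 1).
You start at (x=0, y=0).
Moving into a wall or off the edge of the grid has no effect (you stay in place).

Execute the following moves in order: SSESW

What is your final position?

Start: (x=0, y=0)
  S (south): (x=0, y=0) -> (x=0, y=1)
  S (south): blocked, stay at (x=0, y=1)
  E (east): (x=0, y=1) -> (x=1, y=1)
  S (south): (x=1, y=1) -> (x=1, y=2)
  W (west): blocked, stay at (x=1, y=2)
Final: (x=1, y=2)

Answer: Final position: (x=1, y=2)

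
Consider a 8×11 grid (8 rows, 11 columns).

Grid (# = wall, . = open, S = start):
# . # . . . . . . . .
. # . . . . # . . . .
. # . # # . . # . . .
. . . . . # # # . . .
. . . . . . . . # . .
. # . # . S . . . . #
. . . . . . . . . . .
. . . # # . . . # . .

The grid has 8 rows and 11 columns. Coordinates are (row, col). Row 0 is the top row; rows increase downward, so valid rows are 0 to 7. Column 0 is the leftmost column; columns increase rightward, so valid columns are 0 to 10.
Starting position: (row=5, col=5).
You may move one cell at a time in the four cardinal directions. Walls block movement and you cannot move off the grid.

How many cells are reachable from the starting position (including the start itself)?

Answer: Reachable cells: 69

Derivation:
BFS flood-fill from (row=5, col=5):
  Distance 0: (row=5, col=5)
  Distance 1: (row=4, col=5), (row=5, col=4), (row=5, col=6), (row=6, col=5)
  Distance 2: (row=4, col=4), (row=4, col=6), (row=5, col=7), (row=6, col=4), (row=6, col=6), (row=7, col=5)
  Distance 3: (row=3, col=4), (row=4, col=3), (row=4, col=7), (row=5, col=8), (row=6, col=3), (row=6, col=7), (row=7, col=6)
  Distance 4: (row=3, col=3), (row=4, col=2), (row=5, col=9), (row=6, col=2), (row=6, col=8), (row=7, col=7)
  Distance 5: (row=3, col=2), (row=4, col=1), (row=4, col=9), (row=5, col=2), (row=6, col=1), (row=6, col=9), (row=7, col=2)
  Distance 6: (row=2, col=2), (row=3, col=1), (row=3, col=9), (row=4, col=0), (row=4, col=10), (row=6, col=0), (row=6, col=10), (row=7, col=1), (row=7, col=9)
  Distance 7: (row=1, col=2), (row=2, col=9), (row=3, col=0), (row=3, col=8), (row=3, col=10), (row=5, col=0), (row=7, col=0), (row=7, col=10)
  Distance 8: (row=1, col=3), (row=1, col=9), (row=2, col=0), (row=2, col=8), (row=2, col=10)
  Distance 9: (row=0, col=3), (row=0, col=9), (row=1, col=0), (row=1, col=4), (row=1, col=8), (row=1, col=10)
  Distance 10: (row=0, col=4), (row=0, col=8), (row=0, col=10), (row=1, col=5), (row=1, col=7)
  Distance 11: (row=0, col=5), (row=0, col=7), (row=2, col=5)
  Distance 12: (row=0, col=6), (row=2, col=6)
Total reachable: 69 (grid has 70 open cells total)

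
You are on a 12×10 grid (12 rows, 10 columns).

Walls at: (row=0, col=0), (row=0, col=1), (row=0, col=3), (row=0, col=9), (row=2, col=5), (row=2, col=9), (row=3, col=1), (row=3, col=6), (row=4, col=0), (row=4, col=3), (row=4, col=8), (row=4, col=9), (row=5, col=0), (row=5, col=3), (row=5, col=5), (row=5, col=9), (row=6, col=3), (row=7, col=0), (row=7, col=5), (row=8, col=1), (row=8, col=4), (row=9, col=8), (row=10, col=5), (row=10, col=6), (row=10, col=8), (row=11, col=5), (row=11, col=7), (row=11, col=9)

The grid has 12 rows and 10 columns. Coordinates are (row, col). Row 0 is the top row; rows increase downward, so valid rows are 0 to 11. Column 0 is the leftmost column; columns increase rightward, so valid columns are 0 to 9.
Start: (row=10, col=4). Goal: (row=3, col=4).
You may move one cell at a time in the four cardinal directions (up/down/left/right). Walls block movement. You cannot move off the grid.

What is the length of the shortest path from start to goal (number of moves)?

Answer: Shortest path length: 9

Derivation:
BFS from (row=10, col=4) until reaching (row=3, col=4):
  Distance 0: (row=10, col=4)
  Distance 1: (row=9, col=4), (row=10, col=3), (row=11, col=4)
  Distance 2: (row=9, col=3), (row=9, col=5), (row=10, col=2), (row=11, col=3)
  Distance 3: (row=8, col=3), (row=8, col=5), (row=9, col=2), (row=9, col=6), (row=10, col=1), (row=11, col=2)
  Distance 4: (row=7, col=3), (row=8, col=2), (row=8, col=6), (row=9, col=1), (row=9, col=7), (row=10, col=0), (row=11, col=1)
  Distance 5: (row=7, col=2), (row=7, col=4), (row=7, col=6), (row=8, col=7), (row=9, col=0), (row=10, col=7), (row=11, col=0)
  Distance 6: (row=6, col=2), (row=6, col=4), (row=6, col=6), (row=7, col=1), (row=7, col=7), (row=8, col=0), (row=8, col=8)
  Distance 7: (row=5, col=2), (row=5, col=4), (row=5, col=6), (row=6, col=1), (row=6, col=5), (row=6, col=7), (row=7, col=8), (row=8, col=9)
  Distance 8: (row=4, col=2), (row=4, col=4), (row=4, col=6), (row=5, col=1), (row=5, col=7), (row=6, col=0), (row=6, col=8), (row=7, col=9), (row=9, col=9)
  Distance 9: (row=3, col=2), (row=3, col=4), (row=4, col=1), (row=4, col=5), (row=4, col=7), (row=5, col=8), (row=6, col=9), (row=10, col=9)  <- goal reached here
One shortest path (9 moves): (row=10, col=4) -> (row=10, col=3) -> (row=9, col=3) -> (row=8, col=3) -> (row=7, col=3) -> (row=7, col=4) -> (row=6, col=4) -> (row=5, col=4) -> (row=4, col=4) -> (row=3, col=4)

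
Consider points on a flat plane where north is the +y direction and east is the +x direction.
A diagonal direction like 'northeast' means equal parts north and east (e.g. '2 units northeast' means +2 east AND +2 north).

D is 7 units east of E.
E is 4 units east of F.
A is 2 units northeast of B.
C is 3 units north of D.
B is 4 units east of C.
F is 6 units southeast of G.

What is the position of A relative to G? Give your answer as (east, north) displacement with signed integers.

Answer: A is at (east=23, north=-1) relative to G.

Derivation:
Place G at the origin (east=0, north=0).
  F is 6 units southeast of G: delta (east=+6, north=-6); F at (east=6, north=-6).
  E is 4 units east of F: delta (east=+4, north=+0); E at (east=10, north=-6).
  D is 7 units east of E: delta (east=+7, north=+0); D at (east=17, north=-6).
  C is 3 units north of D: delta (east=+0, north=+3); C at (east=17, north=-3).
  B is 4 units east of C: delta (east=+4, north=+0); B at (east=21, north=-3).
  A is 2 units northeast of B: delta (east=+2, north=+2); A at (east=23, north=-1).
Therefore A relative to G: (east=23, north=-1).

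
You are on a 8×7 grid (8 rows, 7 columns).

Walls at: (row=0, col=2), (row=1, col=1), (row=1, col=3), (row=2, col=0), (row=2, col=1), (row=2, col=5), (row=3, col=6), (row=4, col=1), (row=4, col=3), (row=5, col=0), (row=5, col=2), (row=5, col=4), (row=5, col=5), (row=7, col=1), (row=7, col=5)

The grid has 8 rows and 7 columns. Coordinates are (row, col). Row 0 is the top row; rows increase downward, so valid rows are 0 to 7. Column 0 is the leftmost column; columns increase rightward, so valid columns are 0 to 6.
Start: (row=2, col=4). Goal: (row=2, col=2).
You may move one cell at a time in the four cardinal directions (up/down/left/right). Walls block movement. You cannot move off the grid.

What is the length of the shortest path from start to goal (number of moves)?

Answer: Shortest path length: 2

Derivation:
BFS from (row=2, col=4) until reaching (row=2, col=2):
  Distance 0: (row=2, col=4)
  Distance 1: (row=1, col=4), (row=2, col=3), (row=3, col=4)
  Distance 2: (row=0, col=4), (row=1, col=5), (row=2, col=2), (row=3, col=3), (row=3, col=5), (row=4, col=4)  <- goal reached here
One shortest path (2 moves): (row=2, col=4) -> (row=2, col=3) -> (row=2, col=2)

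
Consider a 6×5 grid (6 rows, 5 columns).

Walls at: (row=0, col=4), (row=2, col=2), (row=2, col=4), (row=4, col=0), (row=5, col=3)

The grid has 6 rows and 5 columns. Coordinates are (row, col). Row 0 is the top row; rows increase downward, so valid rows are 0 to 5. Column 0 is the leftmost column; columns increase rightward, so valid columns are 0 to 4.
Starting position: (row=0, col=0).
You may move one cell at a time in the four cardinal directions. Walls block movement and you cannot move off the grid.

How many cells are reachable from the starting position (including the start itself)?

BFS flood-fill from (row=0, col=0):
  Distance 0: (row=0, col=0)
  Distance 1: (row=0, col=1), (row=1, col=0)
  Distance 2: (row=0, col=2), (row=1, col=1), (row=2, col=0)
  Distance 3: (row=0, col=3), (row=1, col=2), (row=2, col=1), (row=3, col=0)
  Distance 4: (row=1, col=3), (row=3, col=1)
  Distance 5: (row=1, col=4), (row=2, col=3), (row=3, col=2), (row=4, col=1)
  Distance 6: (row=3, col=3), (row=4, col=2), (row=5, col=1)
  Distance 7: (row=3, col=4), (row=4, col=3), (row=5, col=0), (row=5, col=2)
  Distance 8: (row=4, col=4)
  Distance 9: (row=5, col=4)
Total reachable: 25 (grid has 25 open cells total)

Answer: Reachable cells: 25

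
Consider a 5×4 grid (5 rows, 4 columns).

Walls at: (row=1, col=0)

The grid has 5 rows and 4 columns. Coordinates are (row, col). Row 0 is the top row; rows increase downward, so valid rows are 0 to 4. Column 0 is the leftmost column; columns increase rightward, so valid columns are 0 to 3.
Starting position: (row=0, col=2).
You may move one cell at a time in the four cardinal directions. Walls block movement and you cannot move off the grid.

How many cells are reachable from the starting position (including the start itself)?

Answer: Reachable cells: 19

Derivation:
BFS flood-fill from (row=0, col=2):
  Distance 0: (row=0, col=2)
  Distance 1: (row=0, col=1), (row=0, col=3), (row=1, col=2)
  Distance 2: (row=0, col=0), (row=1, col=1), (row=1, col=3), (row=2, col=2)
  Distance 3: (row=2, col=1), (row=2, col=3), (row=3, col=2)
  Distance 4: (row=2, col=0), (row=3, col=1), (row=3, col=3), (row=4, col=2)
  Distance 5: (row=3, col=0), (row=4, col=1), (row=4, col=3)
  Distance 6: (row=4, col=0)
Total reachable: 19 (grid has 19 open cells total)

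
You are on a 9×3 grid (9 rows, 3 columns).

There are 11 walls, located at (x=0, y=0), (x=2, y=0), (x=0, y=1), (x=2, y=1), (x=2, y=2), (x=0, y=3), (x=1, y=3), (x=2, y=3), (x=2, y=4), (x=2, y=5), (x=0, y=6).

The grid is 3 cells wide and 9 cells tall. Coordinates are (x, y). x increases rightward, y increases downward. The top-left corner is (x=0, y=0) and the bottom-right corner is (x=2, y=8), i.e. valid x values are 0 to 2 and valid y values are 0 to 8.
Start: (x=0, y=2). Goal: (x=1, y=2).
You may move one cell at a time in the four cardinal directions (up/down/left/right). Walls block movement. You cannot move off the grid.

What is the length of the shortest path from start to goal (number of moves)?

Answer: Shortest path length: 1

Derivation:
BFS from (x=0, y=2) until reaching (x=1, y=2):
  Distance 0: (x=0, y=2)
  Distance 1: (x=1, y=2)  <- goal reached here
One shortest path (1 moves): (x=0, y=2) -> (x=1, y=2)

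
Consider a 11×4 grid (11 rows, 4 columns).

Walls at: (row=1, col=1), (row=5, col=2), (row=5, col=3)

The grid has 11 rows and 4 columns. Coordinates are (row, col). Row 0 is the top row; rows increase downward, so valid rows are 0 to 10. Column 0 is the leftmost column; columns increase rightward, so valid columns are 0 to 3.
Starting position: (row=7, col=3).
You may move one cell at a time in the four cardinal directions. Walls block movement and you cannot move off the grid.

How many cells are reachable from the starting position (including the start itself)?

Answer: Reachable cells: 41

Derivation:
BFS flood-fill from (row=7, col=3):
  Distance 0: (row=7, col=3)
  Distance 1: (row=6, col=3), (row=7, col=2), (row=8, col=3)
  Distance 2: (row=6, col=2), (row=7, col=1), (row=8, col=2), (row=9, col=3)
  Distance 3: (row=6, col=1), (row=7, col=0), (row=8, col=1), (row=9, col=2), (row=10, col=3)
  Distance 4: (row=5, col=1), (row=6, col=0), (row=8, col=0), (row=9, col=1), (row=10, col=2)
  Distance 5: (row=4, col=1), (row=5, col=0), (row=9, col=0), (row=10, col=1)
  Distance 6: (row=3, col=1), (row=4, col=0), (row=4, col=2), (row=10, col=0)
  Distance 7: (row=2, col=1), (row=3, col=0), (row=3, col=2), (row=4, col=3)
  Distance 8: (row=2, col=0), (row=2, col=2), (row=3, col=3)
  Distance 9: (row=1, col=0), (row=1, col=2), (row=2, col=3)
  Distance 10: (row=0, col=0), (row=0, col=2), (row=1, col=3)
  Distance 11: (row=0, col=1), (row=0, col=3)
Total reachable: 41 (grid has 41 open cells total)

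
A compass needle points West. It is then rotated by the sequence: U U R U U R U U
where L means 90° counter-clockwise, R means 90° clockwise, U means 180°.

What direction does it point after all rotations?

Answer: Final heading: East

Derivation:
Start: West
  U (U-turn (180°)) -> East
  U (U-turn (180°)) -> West
  R (right (90° clockwise)) -> North
  U (U-turn (180°)) -> South
  U (U-turn (180°)) -> North
  R (right (90° clockwise)) -> East
  U (U-turn (180°)) -> West
  U (U-turn (180°)) -> East
Final: East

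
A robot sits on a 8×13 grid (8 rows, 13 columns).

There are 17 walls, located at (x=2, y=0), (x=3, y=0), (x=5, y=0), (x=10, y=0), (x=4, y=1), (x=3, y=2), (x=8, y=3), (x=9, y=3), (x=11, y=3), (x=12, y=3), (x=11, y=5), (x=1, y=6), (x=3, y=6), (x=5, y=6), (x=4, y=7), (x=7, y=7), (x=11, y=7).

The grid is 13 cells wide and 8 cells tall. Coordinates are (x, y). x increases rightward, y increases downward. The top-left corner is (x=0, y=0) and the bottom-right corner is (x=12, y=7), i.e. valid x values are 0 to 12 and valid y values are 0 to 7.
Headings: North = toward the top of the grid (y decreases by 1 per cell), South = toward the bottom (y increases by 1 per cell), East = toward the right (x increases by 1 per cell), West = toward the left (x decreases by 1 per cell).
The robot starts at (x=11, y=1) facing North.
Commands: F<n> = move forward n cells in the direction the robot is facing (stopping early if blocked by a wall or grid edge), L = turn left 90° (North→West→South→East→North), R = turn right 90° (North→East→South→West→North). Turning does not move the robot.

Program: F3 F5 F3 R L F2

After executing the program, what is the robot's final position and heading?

Answer: Final position: (x=11, y=0), facing North

Derivation:
Start: (x=11, y=1), facing North
  F3: move forward 1/3 (blocked), now at (x=11, y=0)
  F5: move forward 0/5 (blocked), now at (x=11, y=0)
  F3: move forward 0/3 (blocked), now at (x=11, y=0)
  R: turn right, now facing East
  L: turn left, now facing North
  F2: move forward 0/2 (blocked), now at (x=11, y=0)
Final: (x=11, y=0), facing North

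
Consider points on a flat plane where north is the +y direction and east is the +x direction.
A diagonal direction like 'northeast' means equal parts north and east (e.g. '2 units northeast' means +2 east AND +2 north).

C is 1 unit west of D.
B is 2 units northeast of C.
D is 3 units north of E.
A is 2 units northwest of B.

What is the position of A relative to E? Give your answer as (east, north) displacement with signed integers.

Place E at the origin (east=0, north=0).
  D is 3 units north of E: delta (east=+0, north=+3); D at (east=0, north=3).
  C is 1 unit west of D: delta (east=-1, north=+0); C at (east=-1, north=3).
  B is 2 units northeast of C: delta (east=+2, north=+2); B at (east=1, north=5).
  A is 2 units northwest of B: delta (east=-2, north=+2); A at (east=-1, north=7).
Therefore A relative to E: (east=-1, north=7).

Answer: A is at (east=-1, north=7) relative to E.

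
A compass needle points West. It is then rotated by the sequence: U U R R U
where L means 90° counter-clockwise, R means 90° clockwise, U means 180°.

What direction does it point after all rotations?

Answer: Final heading: West

Derivation:
Start: West
  U (U-turn (180°)) -> East
  U (U-turn (180°)) -> West
  R (right (90° clockwise)) -> North
  R (right (90° clockwise)) -> East
  U (U-turn (180°)) -> West
Final: West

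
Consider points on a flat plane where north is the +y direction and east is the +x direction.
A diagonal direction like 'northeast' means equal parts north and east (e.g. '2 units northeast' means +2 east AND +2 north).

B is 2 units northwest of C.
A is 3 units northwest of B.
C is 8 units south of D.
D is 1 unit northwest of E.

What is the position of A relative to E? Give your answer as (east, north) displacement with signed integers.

Place E at the origin (east=0, north=0).
  D is 1 unit northwest of E: delta (east=-1, north=+1); D at (east=-1, north=1).
  C is 8 units south of D: delta (east=+0, north=-8); C at (east=-1, north=-7).
  B is 2 units northwest of C: delta (east=-2, north=+2); B at (east=-3, north=-5).
  A is 3 units northwest of B: delta (east=-3, north=+3); A at (east=-6, north=-2).
Therefore A relative to E: (east=-6, north=-2).

Answer: A is at (east=-6, north=-2) relative to E.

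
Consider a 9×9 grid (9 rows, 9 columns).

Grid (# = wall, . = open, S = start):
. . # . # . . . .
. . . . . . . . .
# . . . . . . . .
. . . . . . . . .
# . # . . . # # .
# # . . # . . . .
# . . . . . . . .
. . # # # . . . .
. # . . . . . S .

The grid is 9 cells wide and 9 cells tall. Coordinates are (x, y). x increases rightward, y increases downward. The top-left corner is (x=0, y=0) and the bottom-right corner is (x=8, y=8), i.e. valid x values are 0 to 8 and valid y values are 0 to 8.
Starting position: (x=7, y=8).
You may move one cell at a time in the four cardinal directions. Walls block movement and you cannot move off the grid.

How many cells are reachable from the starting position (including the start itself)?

BFS flood-fill from (x=7, y=8):
  Distance 0: (x=7, y=8)
  Distance 1: (x=7, y=7), (x=6, y=8), (x=8, y=8)
  Distance 2: (x=7, y=6), (x=6, y=7), (x=8, y=7), (x=5, y=8)
  Distance 3: (x=7, y=5), (x=6, y=6), (x=8, y=6), (x=5, y=7), (x=4, y=8)
  Distance 4: (x=6, y=5), (x=8, y=5), (x=5, y=6), (x=3, y=8)
  Distance 5: (x=8, y=4), (x=5, y=5), (x=4, y=6), (x=2, y=8)
  Distance 6: (x=8, y=3), (x=5, y=4), (x=3, y=6)
  Distance 7: (x=8, y=2), (x=5, y=3), (x=7, y=3), (x=4, y=4), (x=3, y=5), (x=2, y=6)
  Distance 8: (x=8, y=1), (x=5, y=2), (x=7, y=2), (x=4, y=3), (x=6, y=3), (x=3, y=4), (x=2, y=5), (x=1, y=6)
  Distance 9: (x=8, y=0), (x=5, y=1), (x=7, y=1), (x=4, y=2), (x=6, y=2), (x=3, y=3), (x=1, y=7)
  Distance 10: (x=5, y=0), (x=7, y=0), (x=4, y=1), (x=6, y=1), (x=3, y=2), (x=2, y=3), (x=0, y=7)
  Distance 11: (x=6, y=0), (x=3, y=1), (x=2, y=2), (x=1, y=3), (x=0, y=8)
  Distance 12: (x=3, y=0), (x=2, y=1), (x=1, y=2), (x=0, y=3), (x=1, y=4)
  Distance 13: (x=1, y=1)
  Distance 14: (x=1, y=0), (x=0, y=1)
  Distance 15: (x=0, y=0)
Total reachable: 66 (grid has 66 open cells total)

Answer: Reachable cells: 66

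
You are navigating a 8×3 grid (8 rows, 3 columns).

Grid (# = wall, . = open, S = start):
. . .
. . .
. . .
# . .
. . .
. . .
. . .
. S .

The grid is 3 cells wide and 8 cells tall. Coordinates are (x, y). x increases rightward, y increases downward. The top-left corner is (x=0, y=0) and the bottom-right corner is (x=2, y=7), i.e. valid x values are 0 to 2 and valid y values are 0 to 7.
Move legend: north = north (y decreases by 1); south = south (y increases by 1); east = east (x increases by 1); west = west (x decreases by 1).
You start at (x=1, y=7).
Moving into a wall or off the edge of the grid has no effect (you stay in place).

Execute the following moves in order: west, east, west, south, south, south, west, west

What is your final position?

Start: (x=1, y=7)
  west (west): (x=1, y=7) -> (x=0, y=7)
  east (east): (x=0, y=7) -> (x=1, y=7)
  west (west): (x=1, y=7) -> (x=0, y=7)
  [×3]south (south): blocked, stay at (x=0, y=7)
  west (west): blocked, stay at (x=0, y=7)
  west (west): blocked, stay at (x=0, y=7)
Final: (x=0, y=7)

Answer: Final position: (x=0, y=7)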